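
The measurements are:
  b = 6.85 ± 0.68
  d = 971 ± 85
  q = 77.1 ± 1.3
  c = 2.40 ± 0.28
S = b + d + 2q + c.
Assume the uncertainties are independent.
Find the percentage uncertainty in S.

7.50%

Each term contributes (cᵢ δxᵢ)² to (δS)²:
  (δb)² = 0.462;  (δd)² = 7220;  (2·δq)² = 6.76;  (δc)² = 0.0784
δS = √(7230) = 85.0
S = 1130, so δS/S = 85.0/1130 = 0.0750.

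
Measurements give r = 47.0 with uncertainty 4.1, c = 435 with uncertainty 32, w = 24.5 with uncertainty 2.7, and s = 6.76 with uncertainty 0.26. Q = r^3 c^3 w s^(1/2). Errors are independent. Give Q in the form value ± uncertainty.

(5.44 ± 1.96) × 10^14

Since Q is a product/quotient, work with relative uncertainties:
  (3·δr/r)² = (3×0.0872)² = 0.0685;  (3·δc/c)² = (3×0.0736)² = 0.0487;  (1·δw/w)² = (1×0.110)² = 0.0121;  (½·δs/s)² = (0.5×0.0385)² = 0.000370
δQ/Q = √(0.130) = 0.360
Q = 5.44e+14, so δQ = 0.360 × 5.44e+14 = 1.96e+14.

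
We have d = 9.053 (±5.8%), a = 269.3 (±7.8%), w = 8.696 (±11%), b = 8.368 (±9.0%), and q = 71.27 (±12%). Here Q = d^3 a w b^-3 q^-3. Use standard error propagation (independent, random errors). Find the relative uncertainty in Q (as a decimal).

Relative error in a monomial: (δQ/Q)² = Σ (nᵢ · δxᵢ/xᵢ)².
  (3·δd/d)² = (3×0.0580)² = 0.0303;  (1·δa/a)² = (1×0.0780)² = 0.00608;  (1·δw/w)² = (1×0.110)² = 0.0121;  (-3·δb/b)² = (-3×0.0900)² = 0.0729;  (-3·δq/q)² = (-3×0.120)² = 0.130
δQ/Q = √(0.251) = 0.501

0.501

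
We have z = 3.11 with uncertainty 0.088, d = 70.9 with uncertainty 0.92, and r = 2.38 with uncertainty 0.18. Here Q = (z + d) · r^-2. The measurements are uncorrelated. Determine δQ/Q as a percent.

Let u = z + d = 74.0. δu = √(δz² + δd²) = √(0.00774 + 0.846) = 0.924, so δu/u = 0.0125.
Q is then a monomial in u, r:
δQ/Q = √((δu/u)² + (-2·δr/r)²) = √(0.000156 + 0.0229) = 0.152

15.2%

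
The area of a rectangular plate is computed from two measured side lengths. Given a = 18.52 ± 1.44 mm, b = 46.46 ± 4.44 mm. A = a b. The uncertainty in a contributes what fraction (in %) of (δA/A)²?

39.8%

(δA/A)² = (1·δa/a)² + (1·δb/b)²
  a term: (1×0.0778)² = 0.00605
  b term: (1×0.0956)² = 0.00913
Total = 0.0152. Share from a = 0.00605/0.0152 = 0.398.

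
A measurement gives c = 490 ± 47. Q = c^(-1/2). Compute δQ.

0.00217

Each factor contributes (exponent × relative error)² to (δQ/Q)²:
  (−½·δc/c)² = (-0.5×0.0959)² = 0.00230
δQ/Q = √(0.00230) = 0.0480
Q = 0.0452, so δQ = 0.0480 × 0.0452 = 0.00217.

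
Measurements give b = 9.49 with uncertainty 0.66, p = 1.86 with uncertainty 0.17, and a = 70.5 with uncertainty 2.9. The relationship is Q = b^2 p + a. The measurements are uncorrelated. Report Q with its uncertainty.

Let w = b^2·p = 168. δw/w = √((2·δb/b)² + (1·δp/p)²) = √(0.0193 + 0.00835) = 0.166, so δw = 27.9.
Q = w + a: δQ = √(δw² + δa²) = √(777 + 8.41) = 28.0
Q = 238.

238 ± 28.0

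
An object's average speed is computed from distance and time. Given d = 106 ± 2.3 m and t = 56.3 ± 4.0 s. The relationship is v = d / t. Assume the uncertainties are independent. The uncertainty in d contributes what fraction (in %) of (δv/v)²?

8.53%

(δv/v)² = (1·δd/d)² + (-1·δt/t)²
  d term: (1×0.0217)² = 0.000471
  t term: (-1×0.0710)² = 0.00505
Total = 0.00552. Share from d = 0.000471/0.00552 = 0.0853.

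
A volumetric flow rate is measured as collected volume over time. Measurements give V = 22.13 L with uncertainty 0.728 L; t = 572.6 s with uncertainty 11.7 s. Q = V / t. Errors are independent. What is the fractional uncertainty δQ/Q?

0.0387

Q is a product of powers, so relative uncertainties combine in quadrature:
  (1·δV/V)² = (1×0.0329)² = 0.00108;  (-1·δt/t)² = (-1×0.0204)² = 0.000418
δQ/Q = √(0.00150) = 0.0387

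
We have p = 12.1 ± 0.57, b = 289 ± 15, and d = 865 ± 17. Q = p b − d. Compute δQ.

Let w = p·b = 3500. δw/w = √((1·δp/p)² + (1·δb/b)²) = √(0.00222 + 0.00269) = 0.0701, so δw = 245.
Q = w − d: δQ = √(δw² + δd²) = √(60100 + 289) = 246

246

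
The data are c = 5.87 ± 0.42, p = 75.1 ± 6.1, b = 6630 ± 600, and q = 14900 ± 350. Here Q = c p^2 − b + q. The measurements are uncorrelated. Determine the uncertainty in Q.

Let w = c·p^2 = 33100. δw/w = √((1·δc/c)² + (2·δp/p)²) = √(0.00512 + 0.0264) = 0.178, so δw = 5880.
Q = w − b + q: δQ = √(δw² + δb² + δq²) = √(3.45e+07 + 3.6e+05 + 1.22e+05) = 5920

5920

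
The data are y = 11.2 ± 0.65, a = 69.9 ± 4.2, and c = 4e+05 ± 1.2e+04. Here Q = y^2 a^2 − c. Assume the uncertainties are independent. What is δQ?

1.03e+05

Let p = y^2·a^2 = 6.13e+05. δp/p = √((2·δy/y)² + (2·δa/a)²) = √(0.0135 + 0.0144) = 0.167, so δp = 1.02e+05.
Q = p − c: δQ = √(δp² + δc²) = √(1.05e+10 + 1.44e+08) = 1.03e+05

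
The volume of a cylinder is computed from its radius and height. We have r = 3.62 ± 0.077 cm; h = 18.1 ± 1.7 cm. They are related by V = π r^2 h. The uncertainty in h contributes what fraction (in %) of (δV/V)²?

83.0%

(δV/V)² = (2·δr/r)² + (1·δh/h)²
  r term: (2×0.0213)² = 0.00181
  h term: (1×0.0939)² = 0.00882
Total = 0.0106. Share from h = 0.00882/0.0106 = 0.830.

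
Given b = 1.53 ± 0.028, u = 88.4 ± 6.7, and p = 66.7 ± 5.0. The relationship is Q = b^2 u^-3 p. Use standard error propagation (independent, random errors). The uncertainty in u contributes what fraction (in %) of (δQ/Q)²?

(δQ/Q)² = (2·δb/b)² + (-3·δu/u)² + (1·δp/p)²
  b term: (2×0.0183)² = 0.00134
  u term: (-3×0.0758)² = 0.0517
  p term: (1×0.0750)² = 0.00562
Total = 0.0587. Share from u = 0.0517/0.0587 = 0.881.

88.1%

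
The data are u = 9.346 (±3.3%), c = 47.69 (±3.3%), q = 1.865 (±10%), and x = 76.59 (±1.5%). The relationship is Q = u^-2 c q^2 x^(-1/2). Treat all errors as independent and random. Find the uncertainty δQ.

0.0463

Since Q is a product/quotient, work with relative uncertainties:
  (-2·δu/u)² = (-2×0.0330)² = 0.00436;  (1·δc/c)² = (1×0.0330)² = 0.00109;  (2·δq/q)² = (2×0.100)² = 0.0400;  (−½·δx/x)² = (-0.5×0.0150)² = 5.62e-05
δQ/Q = √(0.0455) = 0.213
Q = 0.2170, so δQ = 0.213 × 0.2170 = 0.0463.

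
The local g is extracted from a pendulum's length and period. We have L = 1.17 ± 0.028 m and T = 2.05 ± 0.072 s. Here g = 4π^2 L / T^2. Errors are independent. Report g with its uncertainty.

11.0 ± 0.816 m/s^2

Products/powers → add relative errors in quadrature, weighted by exponent:
  (1·δL/L)² = (1×0.0239)² = 0.000573;  (-2·δT/T)² = (-2×0.0351)² = 0.00493
δg/g = √(0.00551) = 0.0742
g = 11.0 m/s^2, so δg = 0.0742 × 11.0 = 0.816 m/s^2.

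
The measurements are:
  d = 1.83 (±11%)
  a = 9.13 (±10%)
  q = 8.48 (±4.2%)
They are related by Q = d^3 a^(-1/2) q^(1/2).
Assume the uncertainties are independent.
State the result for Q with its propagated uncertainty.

Q is a product of powers, so relative uncertainties combine in quadrature:
  (3·δd/d)² = (3×0.110)² = 0.109;  (−½·δa/a)² = (-0.5×0.100)² = 0.00250;  (½·δq/q)² = (0.5×0.0420)² = 0.000441
δQ/Q = √(0.112) = 0.334
Q = 5.91, so δQ = 0.334 × 5.91 = 1.98.

5.91 ± 1.98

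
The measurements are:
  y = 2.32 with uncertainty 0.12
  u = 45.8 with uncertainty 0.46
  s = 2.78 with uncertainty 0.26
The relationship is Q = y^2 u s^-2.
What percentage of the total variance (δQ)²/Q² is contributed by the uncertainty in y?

23.4%

(δQ/Q)² = (2·δy/y)² + (1·δu/u)² + (-2·δs/s)²
  y term: (2×0.0517)² = 0.0107
  u term: (1×0.0100)² = 0.000101
  s term: (-2×0.0935)² = 0.0350
Total = 0.0458. Share from y = 0.0107/0.0458 = 0.234.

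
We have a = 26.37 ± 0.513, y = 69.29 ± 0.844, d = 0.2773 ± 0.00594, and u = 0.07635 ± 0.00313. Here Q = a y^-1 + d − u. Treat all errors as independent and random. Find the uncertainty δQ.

0.0110

Let p = a·y^-1 = 0.3806. δp/p = √((1·δa/a)² + (-1·δy/y)²) = √(0.000378 + 0.000148) = 0.0230, so δp = 0.00874.
Q = p + d − u: δQ = √(δp² + δd² + δu²) = √(7.63e-05 + 3.53e-05 + 9.8e-06) = 0.0110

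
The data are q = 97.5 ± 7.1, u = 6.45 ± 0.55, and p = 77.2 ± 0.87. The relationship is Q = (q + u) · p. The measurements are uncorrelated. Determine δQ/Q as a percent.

6.94%

Let w = q + u = 104. δw = √(δq² + δu²) = √(50.4 + 0.303) = 7.12, so δw/w = 0.0685.
Q is then a monomial in w, p:
δQ/Q = √((δw/w)² + (1·δp/p)²) = √(0.00469 + 0.000127) = 0.0694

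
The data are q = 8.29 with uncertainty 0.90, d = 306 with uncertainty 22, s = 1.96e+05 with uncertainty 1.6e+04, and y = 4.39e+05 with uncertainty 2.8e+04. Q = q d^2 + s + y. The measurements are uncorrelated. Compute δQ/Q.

Let p = q·d^2 = 7.76e+05. δp/p = √((1·δq/q)² + (2·δd/d)²) = √(0.0118 + 0.0207) = 0.180, so δp = 1.4e+05.
Q = p + s + y: δQ = √(δp² + δs² + δy²) = √(1.96e+10 + 2.56e+08 + 7.84e+08) = 1.44e+05
Q = 1.41e+06, so δQ/Q = 1.44e+05/1.41e+06 = 0.102.

0.102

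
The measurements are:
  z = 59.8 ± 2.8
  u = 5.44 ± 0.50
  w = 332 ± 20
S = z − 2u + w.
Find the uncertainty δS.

Sums and differences: (δS)² = Σ (cᵢ δxᵢ)².
  (δz)² = 7.84;  (2·δu)² = 1.00;  (δw)² = 400
δS = √(409) = 20.2

20.2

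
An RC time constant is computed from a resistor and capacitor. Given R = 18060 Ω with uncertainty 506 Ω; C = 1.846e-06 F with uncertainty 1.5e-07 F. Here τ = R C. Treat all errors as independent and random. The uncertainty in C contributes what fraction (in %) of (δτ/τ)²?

(δτ/τ)² = (1·δR/R)² + (1·δC/C)²
  R term: (1×0.0280)² = 0.000785
  C term: (1×0.0813)² = 0.00660
Total = 0.00739. Share from C = 0.00660/0.00739 = 0.894.

89.4%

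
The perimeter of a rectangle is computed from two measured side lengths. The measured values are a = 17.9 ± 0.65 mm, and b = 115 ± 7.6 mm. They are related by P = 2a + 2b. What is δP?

15.3 mm

Each term contributes (cᵢ δxᵢ)² to (δP)²:
  (2·δa)² = 1.69;  (2·δb)² = 231
δP = √(233) = 15.3 mm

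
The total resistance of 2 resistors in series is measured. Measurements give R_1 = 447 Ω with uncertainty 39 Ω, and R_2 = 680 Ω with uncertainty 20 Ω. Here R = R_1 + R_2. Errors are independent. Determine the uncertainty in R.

Each term contributes (cᵢ δxᵢ)² to (δR)²:
  (δR_1)² = 1520;  (δR_2)² = 400
δR = √(1920) = 43.8 Ω

43.8 Ω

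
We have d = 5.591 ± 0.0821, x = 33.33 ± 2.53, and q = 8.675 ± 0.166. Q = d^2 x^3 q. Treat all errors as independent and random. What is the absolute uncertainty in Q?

For a monomial Q ∝ d^2, x^3, q, fractional errors add in quadrature:
  (2·δd/d)² = (2×0.0147)² = 0.000863;  (3·δx/x)² = (3×0.0759)² = 0.0519;  (1·δq/q)² = (1×0.0191)² = 0.000366
δQ/Q = √(0.0531) = 0.230
Q = 1.004e+07, so δQ = 0.230 × 1.004e+07 = 2.31e+06.

2.31e+06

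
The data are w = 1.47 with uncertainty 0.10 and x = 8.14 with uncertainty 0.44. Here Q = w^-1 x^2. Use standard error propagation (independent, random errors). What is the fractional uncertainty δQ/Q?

Since Q is a product/quotient, work with relative uncertainties:
  (-1·δw/w)² = (-1×0.0680)² = 0.00463;  (2·δx/x)² = (2×0.0541)² = 0.0117
δQ/Q = √(0.0163) = 0.128

0.128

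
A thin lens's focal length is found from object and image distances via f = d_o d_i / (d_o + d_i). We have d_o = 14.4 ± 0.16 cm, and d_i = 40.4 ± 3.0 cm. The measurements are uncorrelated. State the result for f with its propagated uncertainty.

10.6 ± 0.225 cm

∂f/∂d_o = (d_i/(d_o+d_i))² = 0.544;  ∂f/∂d_i = (d_o/(d_o+d_i))² = 0.0691
δf = √((∂f/∂d_o · δd_o)² + (∂f/∂d_i · δd_i)²) = √(0.00756 + 0.0429) = 0.225 cm
f = 10.6 cm.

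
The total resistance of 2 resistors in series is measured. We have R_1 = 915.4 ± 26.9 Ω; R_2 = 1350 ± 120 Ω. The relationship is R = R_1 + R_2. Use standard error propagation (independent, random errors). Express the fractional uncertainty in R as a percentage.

Sums and differences: (δR)² = Σ (cᵢ δxᵢ)².
  (δR_1)² = 724;  (δR_2)² = 14400
δR = √(15100) = 123 Ω
R = 2265 Ω, so δR/R = 123/2265 = 0.0543.

5.43%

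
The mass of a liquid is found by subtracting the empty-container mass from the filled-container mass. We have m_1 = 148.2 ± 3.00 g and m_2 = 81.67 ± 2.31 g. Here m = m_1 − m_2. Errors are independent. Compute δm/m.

0.0569

m is a linear combination, so absolute uncertainties add in quadrature:
  (δm_1)² = 9.00;  (δm_2)² = 5.34
δm = √(14.3) = 3.79 g
m = 66.53 g, so δm/m = 3.79/66.53 = 0.0569.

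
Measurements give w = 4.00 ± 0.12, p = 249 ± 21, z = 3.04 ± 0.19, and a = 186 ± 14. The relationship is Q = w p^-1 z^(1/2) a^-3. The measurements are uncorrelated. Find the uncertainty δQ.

1.07e-09

Products/powers → add relative errors in quadrature, weighted by exponent:
  (1·δw/w)² = (1×0.0300)² = 0.000900;  (-1·δp/p)² = (-1×0.0843)² = 0.00711;  (½·δz/z)² = (0.5×0.0625)² = 0.000977;  (-3·δa/a)² = (-3×0.0753)² = 0.0510
δQ/Q = √(0.0600) = 0.245
Q = 4.35e-09, so δQ = 0.245 × 4.35e-09 = 1.07e-09.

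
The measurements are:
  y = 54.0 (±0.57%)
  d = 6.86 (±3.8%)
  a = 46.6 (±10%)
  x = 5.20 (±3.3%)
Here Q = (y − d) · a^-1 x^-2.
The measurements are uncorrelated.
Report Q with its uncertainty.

0.0374 ± 0.00449

Let u = y − d = 47.1. δu = √(δy² + δd²) = √(0.0947 + 0.0680) = 0.403, so δu/u = 0.00856.
Q is then a monomial in u, a, x:
δQ/Q = √((δu/u)² + (-1·δa/a)² + (-2·δx/x)²) = √(7.32e-05 + 0.0100 + 0.00436) = 0.120
Q = 0.0374, so δQ = 0.120 × 0.0374 = 0.00449.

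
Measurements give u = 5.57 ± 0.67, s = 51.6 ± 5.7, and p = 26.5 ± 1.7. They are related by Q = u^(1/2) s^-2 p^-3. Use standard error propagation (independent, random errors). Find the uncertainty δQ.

1.42e-08

Q is a product of powers, so relative uncertainties combine in quadrature:
  (½·δu/u)² = (0.5×0.120)² = 0.00362;  (-2·δs/s)² = (-2×0.110)² = 0.0488;  (-3·δp/p)² = (-3×0.0642)² = 0.0370
δQ/Q = √(0.0895) = 0.299
Q = 4.76e-08, so δQ = 0.299 × 4.76e-08 = 1.42e-08.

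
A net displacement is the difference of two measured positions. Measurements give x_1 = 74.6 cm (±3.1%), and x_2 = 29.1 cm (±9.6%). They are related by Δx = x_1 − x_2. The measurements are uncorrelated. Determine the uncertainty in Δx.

3.63 cm

Each term contributes (cᵢ δxᵢ)² to (δΔx)²:
  (δx_1)² = 5.35;  (δx_2)² = 7.80
δΔx = √(13.2) = 3.63 cm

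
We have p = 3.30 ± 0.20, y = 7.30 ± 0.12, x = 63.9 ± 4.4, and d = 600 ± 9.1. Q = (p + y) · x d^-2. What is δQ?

Let u = p + y = 10.6. δu = √(δp² + δy²) = √(0.0400 + 0.0144) = 0.233, so δu/u = 0.0220.
Q is then a monomial in u, x, d:
δQ/Q = √((δu/u)² + (1·δx/x)² + (-2·δd/d)²) = √(0.000484 + 0.00474 + 0.000920) = 0.0784
Q = 0.00188, so δQ = 0.0784 × 0.00188 = 0.000147.

0.000147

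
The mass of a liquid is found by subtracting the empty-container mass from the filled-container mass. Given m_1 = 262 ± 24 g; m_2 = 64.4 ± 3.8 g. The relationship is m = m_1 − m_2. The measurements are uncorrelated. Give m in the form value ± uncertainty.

For a sum/difference, combine absolute errors in quadrature:
  (δm_1)² = 576;  (δm_2)² = 14.4
δm = √(590) = 24.3 g
m = 198 g.

198 ± 24.3 g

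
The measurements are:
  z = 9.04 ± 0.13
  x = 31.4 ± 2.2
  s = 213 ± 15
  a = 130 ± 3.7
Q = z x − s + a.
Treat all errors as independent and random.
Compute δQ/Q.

Let p = z·x = 284. δp/p = √((1·δz/z)² + (1·δx/x)²) = √(0.000207 + 0.00491) = 0.0715, so δp = 20.3.
Q = p − s + a: δQ = √(δp² + δs² + δa²) = √(412 + 225 + 13.7) = 25.5
Q = 201, so δQ/Q = 25.5/201 = 0.127.

0.127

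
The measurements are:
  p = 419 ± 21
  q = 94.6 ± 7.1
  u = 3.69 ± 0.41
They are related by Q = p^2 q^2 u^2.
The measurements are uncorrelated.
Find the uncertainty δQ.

6.12e+09

Q is a product of powers, so relative uncertainties combine in quadrature:
  (2·δp/p)² = (2×0.0501)² = 0.0100;  (2·δq/q)² = (2×0.0751)² = 0.0225;  (2·δu/u)² = (2×0.111)² = 0.0494
δQ/Q = √(0.0820) = 0.286
Q = 2.14e+10, so δQ = 0.286 × 2.14e+10 = 6.12e+09.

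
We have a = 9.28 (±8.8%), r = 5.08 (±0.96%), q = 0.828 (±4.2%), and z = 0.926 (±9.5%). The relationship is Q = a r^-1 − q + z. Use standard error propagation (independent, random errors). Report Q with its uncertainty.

Let p = a·r^-1 = 1.83. δp/p = √((1·δa/a)² + (-1·δr/r)²) = √(0.00774 + 9.22e-05) = 0.0885, so δp = 0.162.
Q = p − q + z: δQ = √(δp² + δq² + δz²) = √(0.0262 + 0.00121 + 0.00774) = 0.187
Q = 1.92.

1.92 ± 0.187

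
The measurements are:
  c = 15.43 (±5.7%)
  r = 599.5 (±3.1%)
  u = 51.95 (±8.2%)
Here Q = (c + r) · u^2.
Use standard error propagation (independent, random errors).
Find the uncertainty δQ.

2.77e+05

Let w = c + r = 614.9. δw = √(δc² + δr²) = √(0.774 + 345) = 18.6, so δw/w = 0.0303.
Q is then a monomial in w, u:
δQ/Q = √((δw/w)² + (2·δu/u)²) = √(0.000915 + 0.0269) = 0.167
Q = 1.66e+06, so δQ = 0.167 × 1.66e+06 = 2.77e+05.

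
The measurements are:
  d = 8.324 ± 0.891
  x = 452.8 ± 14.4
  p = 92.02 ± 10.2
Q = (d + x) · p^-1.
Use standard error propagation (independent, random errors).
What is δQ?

Let u = d + x = 461.1. δu = √(δd² + δx²) = √(0.794 + 207) = 14.4, so δu/u = 0.0313.
Q is then a monomial in u, p:
δQ/Q = √((δu/u)² + (-1·δp/p)²) = √(0.000979 + 0.0123) = 0.115
Q = 5.011, so δQ = 0.115 × 5.011 = 0.577.

0.577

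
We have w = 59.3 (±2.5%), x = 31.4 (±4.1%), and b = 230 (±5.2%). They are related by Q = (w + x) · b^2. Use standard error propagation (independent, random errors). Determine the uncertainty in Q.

5.1e+05

Let u = w + x = 90.7. δu = √(δw² + δx²) = √(2.20 + 1.66) = 1.96, so δu/u = 0.0216.
Q is then a monomial in u, b:
δQ/Q = √((δu/u)² + (2·δb/b)²) = √(0.000469 + 0.0108) = 0.106
Q = 4.8e+06, so δQ = 0.106 × 4.8e+06 = 5.1e+05.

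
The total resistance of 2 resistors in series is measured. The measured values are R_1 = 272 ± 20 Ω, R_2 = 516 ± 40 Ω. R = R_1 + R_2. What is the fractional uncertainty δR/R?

R is a linear combination, so absolute uncertainties add in quadrature:
  (δR_1)² = 400;  (δR_2)² = 1600
δR = √(2000) = 44.7 Ω
R = 788 Ω, so δR/R = 44.7/788 = 0.0568.

0.0568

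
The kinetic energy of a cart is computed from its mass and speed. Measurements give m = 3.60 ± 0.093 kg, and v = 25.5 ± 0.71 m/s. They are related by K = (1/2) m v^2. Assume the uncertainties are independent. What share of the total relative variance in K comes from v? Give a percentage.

(δK/K)² = (1·δm/m)² + (2·δv/v)²
  m term: (1×0.0258)² = 0.000667
  v term: (2×0.0278)² = 0.00310
Total = 0.00377. Share from v = 0.00310/0.00377 = 0.823.

82.3%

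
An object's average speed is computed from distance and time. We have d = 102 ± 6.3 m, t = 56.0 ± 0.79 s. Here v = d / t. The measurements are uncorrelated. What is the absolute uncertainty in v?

v is a product of powers, so relative uncertainties combine in quadrature:
  (1·δd/d)² = (1×0.0618)² = 0.00381;  (-1·δt/t)² = (-1×0.0141)² = 0.000199
δv/v = √(0.00401) = 0.0634
v = 1.82 m/s, so δv = 0.0634 × 1.82 = 0.115 m/s.

0.115 m/s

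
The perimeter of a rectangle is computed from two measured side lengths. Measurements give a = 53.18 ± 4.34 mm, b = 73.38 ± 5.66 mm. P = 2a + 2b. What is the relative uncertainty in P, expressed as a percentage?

5.64%

Each term contributes (cᵢ δxᵢ)² to (δP)²:
  (2·δa)² = 75.3;  (2·δb)² = 128
δP = √(203) = 14.3 mm
P = 253.1 mm, so δP/P = 14.3/253.1 = 0.0564.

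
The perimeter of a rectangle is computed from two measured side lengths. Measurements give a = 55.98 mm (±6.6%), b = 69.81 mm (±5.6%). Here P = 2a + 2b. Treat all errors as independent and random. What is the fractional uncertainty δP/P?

0.0428

Each term contributes (cᵢ δxᵢ)² to (δP)²:
  (2·δa)² = 54.6;  (2·δb)² = 61.1
δP = √(116) = 10.8 mm
P = 251.6 mm, so δP/P = 10.8/251.6 = 0.0428.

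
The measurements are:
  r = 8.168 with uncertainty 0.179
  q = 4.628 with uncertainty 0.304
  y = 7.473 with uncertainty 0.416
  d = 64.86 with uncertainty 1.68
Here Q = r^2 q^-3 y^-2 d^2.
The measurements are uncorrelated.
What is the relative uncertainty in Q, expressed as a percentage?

Relative error in a monomial: (δQ/Q)² = Σ (nᵢ · δxᵢ/xᵢ)².
  (2·δr/r)² = (2×0.0219)² = 0.00192;  (-3·δq/q)² = (-3×0.0657)² = 0.0388;  (-2·δy/y)² = (-2×0.0557)² = 0.0124;  (2·δd/d)² = (2×0.0259)² = 0.00268
δQ/Q = √(0.0558) = 0.236

23.6%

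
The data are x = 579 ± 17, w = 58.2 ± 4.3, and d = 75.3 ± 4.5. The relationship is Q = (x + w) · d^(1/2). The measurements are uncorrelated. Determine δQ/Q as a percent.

4.06%

Let u = x + w = 637. δu = √(δx² + δw²) = √(289 + 18.5) = 17.5, so δu/u = 0.0275.
Q is then a monomial in u, d:
δQ/Q = √((δu/u)² + (½·δd/d)²) = √(0.000757 + 0.000893) = 0.0406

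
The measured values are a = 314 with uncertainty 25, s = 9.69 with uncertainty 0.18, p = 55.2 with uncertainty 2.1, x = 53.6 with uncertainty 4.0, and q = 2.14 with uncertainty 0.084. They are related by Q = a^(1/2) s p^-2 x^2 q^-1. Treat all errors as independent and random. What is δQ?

13.4

Products/powers → add relative errors in quadrature, weighted by exponent:
  (½·δa/a)² = (0.5×0.0796)² = 0.00158;  (1·δs/s)² = (1×0.0186)² = 0.000345;  (-2·δp/p)² = (-2×0.0380)² = 0.00579;  (2·δx/x)² = (2×0.0746)² = 0.0223;  (-1·δq/q)² = (-1×0.0393)² = 0.00154
δQ/Q = √(0.0315) = 0.178
Q = 75.7, so δQ = 0.178 × 75.7 = 13.4.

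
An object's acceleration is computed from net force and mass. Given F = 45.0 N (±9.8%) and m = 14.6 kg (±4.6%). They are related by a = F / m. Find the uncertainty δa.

0.334 m/s^2

For a monomial a ∝ F, m^-1, fractional errors add in quadrature:
  (1·δF/F)² = (1×0.0980)² = 0.00960;  (-1·δm/m)² = (-1×0.0460)² = 0.00212
δa/a = √(0.0117) = 0.108
a = 3.08 m/s^2, so δa = 0.108 × 3.08 = 0.334 m/s^2.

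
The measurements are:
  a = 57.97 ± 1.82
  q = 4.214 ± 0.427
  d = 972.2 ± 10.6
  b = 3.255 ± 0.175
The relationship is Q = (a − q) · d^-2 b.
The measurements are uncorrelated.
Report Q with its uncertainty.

Let u = a − q = 53.76. δu = √(δa² + δq²) = √(3.31 + 0.182) = 1.87, so δu/u = 0.0348.
Q is then a monomial in u, d, b:
δQ/Q = √((δu/u)² + (-2·δd/d)² + (1·δb/b)²) = √(0.00121 + 0.000476 + 0.00289) = 0.0676
Q = 0.0001851, so δQ = 0.0676 × 0.0001851 = 1.25e-05.

(1.851 ± 0.125) × 10^-4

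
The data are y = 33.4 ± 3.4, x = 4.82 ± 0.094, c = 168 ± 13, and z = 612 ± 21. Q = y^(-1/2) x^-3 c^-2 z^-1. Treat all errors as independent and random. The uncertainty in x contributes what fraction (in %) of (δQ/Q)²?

11.0%

(δQ/Q)² = (−½·δy/y)² + (-3·δx/x)² + (-2·δc/c)² + (-1·δz/z)²
  y term: (-0.5×0.102)² = 0.00259
  x term: (-3×0.0195)² = 0.00342
  c term: (-2×0.0774)² = 0.0240
  z term: (-1×0.0343)² = 0.00118
Total = 0.0311. Share from x = 0.00342/0.0311 = 0.110.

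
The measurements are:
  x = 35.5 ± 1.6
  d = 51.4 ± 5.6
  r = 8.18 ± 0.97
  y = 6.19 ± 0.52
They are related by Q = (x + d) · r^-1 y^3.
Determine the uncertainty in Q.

722

Let u = x + d = 86.9. δu = √(δx² + δd²) = √(2.56 + 31.4) = 5.82, so δu/u = 0.0670.
Q is then a monomial in u, r, y:
δQ/Q = √((δu/u)² + (-1·δr/r)² + (3·δy/y)²) = √(0.00449 + 0.0141 + 0.0635) = 0.286
Q = 2520, so δQ = 0.286 × 2520 = 722.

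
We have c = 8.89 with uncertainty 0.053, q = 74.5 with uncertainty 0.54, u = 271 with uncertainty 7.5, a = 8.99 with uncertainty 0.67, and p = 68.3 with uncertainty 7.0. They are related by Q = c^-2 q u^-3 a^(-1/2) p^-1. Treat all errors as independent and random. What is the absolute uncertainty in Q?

3.19e-11

For a monomial Q ∝ c^-2, q, u^-3, a^(-1/2), p^-1, fractional errors add in quadrature:
  (-2·δc/c)² = (-2×0.00596)² = 0.000142;  (1·δq/q)² = (1×0.00725)² = 5.25e-05;  (-3·δu/u)² = (-3×0.0277)² = 0.00689;  (−½·δa/a)² = (-0.5×0.0745)² = 0.00139;  (-1·δp/p)² = (-1×0.102)² = 0.0105
δQ/Q = √(0.0190) = 0.138
Q = 2.31e-10, so δQ = 0.138 × 2.31e-10 = 3.19e-11.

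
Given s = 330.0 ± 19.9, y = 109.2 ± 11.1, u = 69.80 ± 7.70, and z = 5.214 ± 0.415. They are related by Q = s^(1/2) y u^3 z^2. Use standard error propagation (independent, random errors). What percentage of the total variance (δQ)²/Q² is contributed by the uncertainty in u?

(δQ/Q)² = (½·δs/s)² + (1·δy/y)² + (3·δu/u)² + (2·δz/z)²
  s term: (0.5×0.0603)² = 0.000909
  y term: (1×0.102)² = 0.0103
  u term: (3×0.110)² = 0.110
  z term: (2×0.0796)² = 0.0253
Total = 0.146. Share from u = 0.110/0.146 = 0.750.

75.0%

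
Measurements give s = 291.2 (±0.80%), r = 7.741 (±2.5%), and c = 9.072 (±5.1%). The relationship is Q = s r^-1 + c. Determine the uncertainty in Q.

Let p = s·r^-1 = 37.62. δp/p = √((1·δs/s)² + (-1·δr/r)²) = √(6.4e-05 + 0.000625) = 0.0262, so δp = 0.987.
Q = p + c: δQ = √(δp² + δc²) = √(0.975 + 0.214) = 1.09

1.09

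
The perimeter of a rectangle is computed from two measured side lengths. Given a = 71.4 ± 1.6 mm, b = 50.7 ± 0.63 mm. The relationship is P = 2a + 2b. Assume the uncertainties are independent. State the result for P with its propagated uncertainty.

244 ± 3.44 mm

P is a linear combination, so absolute uncertainties add in quadrature:
  (2·δa)² = 10.2;  (2·δb)² = 1.59
δP = √(11.8) = 3.44 mm
P = 244 mm.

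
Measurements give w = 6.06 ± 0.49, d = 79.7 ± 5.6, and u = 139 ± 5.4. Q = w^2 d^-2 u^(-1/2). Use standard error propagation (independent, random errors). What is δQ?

0.000105

Products/powers → add relative errors in quadrature, weighted by exponent:
  (2·δw/w)² = (2×0.0809)² = 0.0262;  (-2·δd/d)² = (-2×0.0703)² = 0.0197;  (−½·δu/u)² = (-0.5×0.0388)² = 0.000377
δQ/Q = √(0.0463) = 0.215
Q = 0.000490, so δQ = 0.215 × 0.000490 = 0.000105.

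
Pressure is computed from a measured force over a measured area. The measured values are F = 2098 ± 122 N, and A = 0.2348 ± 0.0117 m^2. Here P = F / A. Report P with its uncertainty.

Since P is a product/quotient, work with relative uncertainties:
  (1·δF/F)² = (1×0.0582)² = 0.00338;  (-1·δA/A)² = (-1×0.0498)² = 0.00248
δP/P = √(0.00586) = 0.0766
P = 8935 Pa, so δP = 0.0766 × 8935 = 684 Pa.

8935 ± 684 Pa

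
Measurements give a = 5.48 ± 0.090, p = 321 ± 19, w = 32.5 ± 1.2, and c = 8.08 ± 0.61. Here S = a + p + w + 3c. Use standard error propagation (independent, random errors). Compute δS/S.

0.0499

Each term contributes (cᵢ δxᵢ)² to (δS)²:
  (δa)² = 0.00810;  (δp)² = 361;  (δw)² = 1.44;  (3·δc)² = 3.35
δS = √(366) = 19.1
S = 383, so δS/S = 19.1/383 = 0.0499.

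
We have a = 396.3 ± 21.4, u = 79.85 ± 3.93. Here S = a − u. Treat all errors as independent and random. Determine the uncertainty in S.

S is a linear combination, so absolute uncertainties add in quadrature:
  (δa)² = 458;  (δu)² = 15.4
δS = √(473) = 21.8

21.8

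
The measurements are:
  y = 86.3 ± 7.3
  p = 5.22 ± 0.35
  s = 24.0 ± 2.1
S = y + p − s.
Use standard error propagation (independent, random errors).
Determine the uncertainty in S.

7.60

For a sum/difference, combine absolute errors in quadrature:
  (δy)² = 53.3;  (δp)² = 0.122;  (δs)² = 4.41
δS = √(57.8) = 7.60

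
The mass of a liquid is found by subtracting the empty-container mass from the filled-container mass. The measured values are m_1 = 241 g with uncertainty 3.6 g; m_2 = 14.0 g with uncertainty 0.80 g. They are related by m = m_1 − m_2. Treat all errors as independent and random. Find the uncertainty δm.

3.69 g

Absolute uncertainties add in quadrature for a linear combination:
  (δm_1)² = 13.0;  (δm_2)² = 0.640
δm = √(13.6) = 3.69 g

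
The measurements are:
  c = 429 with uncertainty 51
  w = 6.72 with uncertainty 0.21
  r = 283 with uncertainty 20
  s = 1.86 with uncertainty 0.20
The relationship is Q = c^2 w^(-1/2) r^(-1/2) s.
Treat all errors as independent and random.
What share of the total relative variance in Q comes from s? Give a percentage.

(δQ/Q)² = (2·δc/c)² + (−½·δw/w)² + (−½·δr/r)² + (1·δs/s)²
  c term: (2×0.119)² = 0.0565
  w term: (-0.5×0.0312)² = 0.000244
  r term: (-0.5×0.0707)² = 0.00125
  s term: (1×0.108)² = 0.0116
Total = 0.0696. Share from s = 0.0116/0.0696 = 0.166.

16.6%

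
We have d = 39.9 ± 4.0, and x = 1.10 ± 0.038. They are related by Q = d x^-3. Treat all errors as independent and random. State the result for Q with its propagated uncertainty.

30.0 ± 4.32

Relative error in a monomial: (δQ/Q)² = Σ (nᵢ · δxᵢ/xᵢ)².
  (1·δd/d)² = (1×0.100)² = 0.0101;  (-3·δx/x)² = (-3×0.0345)² = 0.0107
δQ/Q = √(0.0208) = 0.144
Q = 30.0, so δQ = 0.144 × 30.0 = 4.32.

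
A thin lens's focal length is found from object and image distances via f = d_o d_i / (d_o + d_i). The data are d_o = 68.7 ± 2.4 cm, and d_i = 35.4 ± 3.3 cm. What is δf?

1.46 cm

∂f/∂d_o = (d_i/(d_o+d_i))² = 0.116;  ∂f/∂d_i = (d_o/(d_o+d_i))² = 0.436
δf = √((∂f/∂d_o · δd_o)² + (∂f/∂d_i · δd_i)²) = √(0.0770 + 2.07) = 1.46 cm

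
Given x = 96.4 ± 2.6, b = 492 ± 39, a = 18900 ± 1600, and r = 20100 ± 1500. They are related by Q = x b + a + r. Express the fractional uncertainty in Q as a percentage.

5.25%

Let p = x·b = 47400. δp/p = √((1·δx/x)² + (1·δb/b)²) = √(0.000727 + 0.00628) = 0.0837, so δp = 3970.
Q = p + a + r: δQ = √(δp² + δa² + δr²) = √(1.58e+07 + 2.56e+06 + 2.25e+06) = 4540
Q = 86400, so δQ/Q = 4540/86400 = 0.0525.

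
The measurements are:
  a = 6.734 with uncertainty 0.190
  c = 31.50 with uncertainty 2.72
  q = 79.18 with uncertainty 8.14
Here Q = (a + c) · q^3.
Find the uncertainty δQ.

6.01e+06

Let u = a + c = 38.23. δu = √(δa² + δc²) = √(0.0361 + 7.40) = 2.73, so δu/u = 0.0713.
Q is then a monomial in u, q:
δQ/Q = √((δu/u)² + (3·δq/q)²) = √(0.00509 + 0.0951) = 0.317
Q = 1.898e+07, so δQ = 0.317 × 1.898e+07 = 6.01e+06.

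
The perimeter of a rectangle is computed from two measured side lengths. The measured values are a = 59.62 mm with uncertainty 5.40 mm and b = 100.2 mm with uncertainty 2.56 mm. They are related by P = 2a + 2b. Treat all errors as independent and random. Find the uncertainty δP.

Absolute uncertainties add in quadrature for a linear combination:
  (2·δa)² = 117;  (2·δb)² = 26.2
δP = √(143) = 12.0 mm

12.0 mm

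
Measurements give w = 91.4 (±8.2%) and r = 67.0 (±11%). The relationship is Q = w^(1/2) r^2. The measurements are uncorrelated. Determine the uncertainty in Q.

Since Q is a product/quotient, work with relative uncertainties:
  (½·δw/w)² = (0.5×0.0820)² = 0.00168;  (2·δr/r)² = (2×0.110)² = 0.0484
δQ/Q = √(0.0501) = 0.224
Q = 42900, so δQ = 0.224 × 42900 = 9600.

9600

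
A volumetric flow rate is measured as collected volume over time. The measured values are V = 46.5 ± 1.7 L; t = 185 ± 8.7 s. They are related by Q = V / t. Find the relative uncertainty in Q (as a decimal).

0.0596

Q is a product of powers, so relative uncertainties combine in quadrature:
  (1·δV/V)² = (1×0.0366)² = 0.00134;  (-1·δt/t)² = (-1×0.0470)² = 0.00221
δQ/Q = √(0.00355) = 0.0596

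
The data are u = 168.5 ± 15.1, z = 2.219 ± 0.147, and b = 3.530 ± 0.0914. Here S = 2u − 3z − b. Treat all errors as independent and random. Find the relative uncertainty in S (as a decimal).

For a sum/difference, combine absolute errors in quadrature:
  (2·δu)² = 912;  (3·δz)² = 0.194;  (δb)² = 0.00835
δS = √(912) = 30.2
S = 326.8, so δS/S = 30.2/326.8 = 0.0924.

0.0924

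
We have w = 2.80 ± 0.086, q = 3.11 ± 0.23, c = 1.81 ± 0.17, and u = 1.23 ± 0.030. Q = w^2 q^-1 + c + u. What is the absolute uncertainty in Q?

0.298

Let p = w^2·q^-1 = 2.52. δp/p = √((2·δw/w)² + (-1·δq/q)²) = √(0.00377 + 0.00547) = 0.0961, so δp = 0.242.
Q = p + c + u: δQ = √(δp² + δc² + δu²) = √(0.0587 + 0.0289 + 0.000900) = 0.298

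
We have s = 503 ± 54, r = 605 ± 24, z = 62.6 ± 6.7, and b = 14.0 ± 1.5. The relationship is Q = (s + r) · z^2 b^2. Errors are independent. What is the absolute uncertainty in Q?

Let u = s + r = 1110. δu = √(δs² + δr²) = √(2920 + 576) = 59.1, so δu/u = 0.0533.
Q is then a monomial in u, z, b:
δQ/Q = √((δu/u)² + (2·δz/z)² + (2·δb/b)²) = √(0.00284 + 0.0458 + 0.0459) = 0.308
Q = 8.51e+08, so δQ = 0.308 × 8.51e+08 = 2.62e+08.

2.62e+08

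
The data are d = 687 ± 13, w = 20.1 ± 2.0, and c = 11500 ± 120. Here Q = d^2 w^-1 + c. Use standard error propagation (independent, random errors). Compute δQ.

2500

Let p = d^2·w^-1 = 23500. δp/p = √((2·δd/d)² + (-1·δw/w)²) = √(0.00143 + 0.00990) = 0.106, so δp = 2500.
Q = p + c: δQ = √(δp² + δc²) = √(6.25e+06 + 14400) = 2500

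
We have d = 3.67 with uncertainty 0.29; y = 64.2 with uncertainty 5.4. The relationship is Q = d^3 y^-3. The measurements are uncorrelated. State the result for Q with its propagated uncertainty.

(1.87 ± 0.647) × 10^-4

Each factor contributes (exponent × relative error)² to (δQ/Q)²:
  (3·δd/d)² = (3×0.0790)² = 0.0562;  (-3·δy/y)² = (-3×0.0841)² = 0.0637
δQ/Q = √(0.120) = 0.346
Q = 0.000187, so δQ = 0.346 × 0.000187 = 6.47e-05.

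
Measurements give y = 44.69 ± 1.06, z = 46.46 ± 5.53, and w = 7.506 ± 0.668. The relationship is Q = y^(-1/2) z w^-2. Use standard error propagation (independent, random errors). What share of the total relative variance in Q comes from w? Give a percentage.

(δQ/Q)² = (−½·δy/y)² + (1·δz/z)² + (-2·δw/w)²
  y term: (-0.5×0.0237)² = 0.000141
  z term: (1×0.119)² = 0.0142
  w term: (-2×0.0890)² = 0.0317
Total = 0.0460. Share from w = 0.0317/0.0460 = 0.689.

68.9%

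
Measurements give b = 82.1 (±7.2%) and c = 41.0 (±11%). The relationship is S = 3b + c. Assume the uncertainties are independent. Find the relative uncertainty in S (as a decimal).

0.0637

Sums and differences: (δS)² = Σ (cᵢ δxᵢ)².
  (3·δb)² = 314;  (δc)² = 20.3
δS = √(335) = 18.3
S = 287, so δS/S = 18.3/287 = 0.0637.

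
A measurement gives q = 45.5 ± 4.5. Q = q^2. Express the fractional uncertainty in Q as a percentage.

Relative error in a monomial: (δQ/Q)² = Σ (nᵢ · δxᵢ/xᵢ)².
  (2·δq/q)² = (2×0.0989)² = 0.0391
δQ/Q = √(0.0391) = 0.198

19.8%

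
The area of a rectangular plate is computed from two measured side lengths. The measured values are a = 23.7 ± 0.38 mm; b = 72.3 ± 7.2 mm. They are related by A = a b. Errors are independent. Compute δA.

Each factor contributes (exponent × relative error)² to (δA/A)²:
  (1·δa/a)² = (1×0.0160)² = 0.000257;  (1·δb/b)² = (1×0.0996)² = 0.00992
δA/A = √(0.0102) = 0.101
A = 1710 mm^2, so δA = 0.101 × 1710 = 173 mm^2.

173 mm^2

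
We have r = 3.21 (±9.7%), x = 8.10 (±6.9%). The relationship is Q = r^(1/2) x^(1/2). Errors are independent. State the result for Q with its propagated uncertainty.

5.10 ± 0.303

Relative error in a monomial: (δQ/Q)² = Σ (nᵢ · δxᵢ/xᵢ)².
  (½·δr/r)² = (0.5×0.0970)² = 0.00235;  (½·δx/x)² = (0.5×0.0690)² = 0.00119
δQ/Q = √(0.00354) = 0.0595
Q = 5.10, so δQ = 0.0595 × 5.10 = 0.303.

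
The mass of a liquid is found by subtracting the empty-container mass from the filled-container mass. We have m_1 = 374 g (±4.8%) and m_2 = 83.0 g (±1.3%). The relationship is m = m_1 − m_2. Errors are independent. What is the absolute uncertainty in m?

Absolute uncertainties add in quadrature for a linear combination:
  (δm_1)² = 322;  (δm_2)² = 1.16
δm = √(323) = 18.0 g

18.0 g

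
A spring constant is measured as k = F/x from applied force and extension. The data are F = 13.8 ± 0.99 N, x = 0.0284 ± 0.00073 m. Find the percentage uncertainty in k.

Since k is a product/quotient, work with relative uncertainties:
  (1·δF/F)² = (1×0.0717)² = 0.00515;  (-1·δx/x)² = (-1×0.0257)² = 0.000661
δk/k = √(0.00581) = 0.0762

7.62%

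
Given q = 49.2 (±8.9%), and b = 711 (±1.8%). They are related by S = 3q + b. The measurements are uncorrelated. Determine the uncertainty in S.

S is a linear combination, so absolute uncertainties add in quadrature:
  (3·δq)² = 173;  (δb)² = 164
δS = √(336) = 18.3

18.3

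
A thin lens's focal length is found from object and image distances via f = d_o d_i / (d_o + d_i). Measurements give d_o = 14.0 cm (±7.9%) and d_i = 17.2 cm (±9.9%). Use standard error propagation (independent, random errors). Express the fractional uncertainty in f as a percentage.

∂f/∂d_o = (d_i/(d_o+d_i))² = 0.304;  ∂f/∂d_i = (d_o/(d_o+d_i))² = 0.201
δf = √((∂f/∂d_o · δd_o)² + (∂f/∂d_i · δd_i)²) = √(0.113 + 0.118) = 0.480 cm
f = 7.72 cm, so δf/f = 0.480/7.72 = 0.0622.

6.22%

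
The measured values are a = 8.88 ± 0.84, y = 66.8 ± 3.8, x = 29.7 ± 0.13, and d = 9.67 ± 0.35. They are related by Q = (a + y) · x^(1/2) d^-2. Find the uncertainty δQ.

Let u = a + y = 75.7. δu = √(δa² + δy²) = √(0.706 + 14.4) = 3.89, so δu/u = 0.0514.
Q is then a monomial in u, x, d:
δQ/Q = √((δu/u)² + (½·δx/x)² + (-2·δd/d)²) = √(0.00264 + 4.79e-06 + 0.00524) = 0.0888
Q = 4.41, so δQ = 0.0888 × 4.41 = 0.392.

0.392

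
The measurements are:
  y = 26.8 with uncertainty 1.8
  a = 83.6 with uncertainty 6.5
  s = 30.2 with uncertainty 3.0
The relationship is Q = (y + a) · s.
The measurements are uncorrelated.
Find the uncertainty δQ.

389

Let u = y + a = 110. δu = √(δy² + δa²) = √(3.24 + 42.2) = 6.74, so δu/u = 0.0611.
Q is then a monomial in u, s:
δQ/Q = √((δu/u)² + (1·δs/s)²) = √(0.00373 + 0.00987) = 0.117
Q = 3330, so δQ = 0.117 × 3330 = 389.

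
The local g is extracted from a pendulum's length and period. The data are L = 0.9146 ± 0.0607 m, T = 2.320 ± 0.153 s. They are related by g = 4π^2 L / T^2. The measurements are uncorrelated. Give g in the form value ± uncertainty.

6.708 ± 0.991 m/s^2

g is a product of powers, so relative uncertainties combine in quadrature:
  (1·δL/L)² = (1×0.0664)² = 0.00440;  (-2·δT/T)² = (-2×0.0659)² = 0.0174
δg/g = √(0.0218) = 0.148
g = 6.708 m/s^2, so δg = 0.148 × 6.708 = 0.991 m/s^2.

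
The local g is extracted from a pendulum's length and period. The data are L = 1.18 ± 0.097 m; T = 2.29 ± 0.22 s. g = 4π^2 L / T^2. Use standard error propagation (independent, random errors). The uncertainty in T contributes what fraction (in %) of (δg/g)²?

84.5%

(δg/g)² = (1·δL/L)² + (-2·δT/T)²
  L term: (1×0.0822)² = 0.00676
  T term: (-2×0.0961)² = 0.0369
Total = 0.0437. Share from T = 0.0369/0.0437 = 0.845.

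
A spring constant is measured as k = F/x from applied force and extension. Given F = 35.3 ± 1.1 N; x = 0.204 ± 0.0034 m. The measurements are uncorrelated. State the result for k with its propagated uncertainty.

Products/powers → add relative errors in quadrature, weighted by exponent:
  (1·δF/F)² = (1×0.0312)² = 0.000971;  (-1·δx/x)² = (-1×0.0167)² = 0.000278
δk/k = √(0.00125) = 0.0353
k = 173 N/m, so δk = 0.0353 × 173 = 6.11 N/m.

173 ± 6.11 N/m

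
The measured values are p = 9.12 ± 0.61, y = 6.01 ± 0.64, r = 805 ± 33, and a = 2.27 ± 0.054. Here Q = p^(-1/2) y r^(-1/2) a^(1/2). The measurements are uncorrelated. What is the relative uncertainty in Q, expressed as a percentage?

11.4%

Since Q is a product/quotient, work with relative uncertainties:
  (−½·δp/p)² = (-0.5×0.0669)² = 0.00112;  (1·δy/y)² = (1×0.106)² = 0.0113;  (−½·δr/r)² = (-0.5×0.0410)² = 0.000420;  (½·δa/a)² = (0.5×0.0238)² = 0.000141
δQ/Q = √(0.0130) = 0.114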